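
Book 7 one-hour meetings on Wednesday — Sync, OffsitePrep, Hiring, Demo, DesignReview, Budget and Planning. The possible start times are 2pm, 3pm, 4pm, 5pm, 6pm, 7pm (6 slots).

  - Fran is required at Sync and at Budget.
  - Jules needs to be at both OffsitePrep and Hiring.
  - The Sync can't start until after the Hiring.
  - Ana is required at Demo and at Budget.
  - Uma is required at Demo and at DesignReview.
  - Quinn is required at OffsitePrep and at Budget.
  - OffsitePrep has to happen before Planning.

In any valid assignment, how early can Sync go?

3pm

Precedence pushes Sync to at least 3pm.
Sync at 3pm is achievable: Budget -> 4pm, DesignReview -> 3pm, Sync -> 3pm, Hiring -> 2pm, Planning -> 4pm, OffsitePrep -> 3pm, Demo -> 2pm.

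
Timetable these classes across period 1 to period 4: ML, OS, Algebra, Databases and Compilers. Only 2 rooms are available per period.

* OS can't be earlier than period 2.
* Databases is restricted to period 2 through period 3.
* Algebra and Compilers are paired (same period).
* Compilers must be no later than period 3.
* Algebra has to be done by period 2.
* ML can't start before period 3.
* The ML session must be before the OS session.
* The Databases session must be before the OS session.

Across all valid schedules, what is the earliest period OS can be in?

period 4

OS is available from period 2; precedence pushes OS to at least period 4.
OS at period 4 is achievable: Algebra -> period 1, ML -> period 3, Compilers -> period 1, Databases -> period 2, OS -> period 4.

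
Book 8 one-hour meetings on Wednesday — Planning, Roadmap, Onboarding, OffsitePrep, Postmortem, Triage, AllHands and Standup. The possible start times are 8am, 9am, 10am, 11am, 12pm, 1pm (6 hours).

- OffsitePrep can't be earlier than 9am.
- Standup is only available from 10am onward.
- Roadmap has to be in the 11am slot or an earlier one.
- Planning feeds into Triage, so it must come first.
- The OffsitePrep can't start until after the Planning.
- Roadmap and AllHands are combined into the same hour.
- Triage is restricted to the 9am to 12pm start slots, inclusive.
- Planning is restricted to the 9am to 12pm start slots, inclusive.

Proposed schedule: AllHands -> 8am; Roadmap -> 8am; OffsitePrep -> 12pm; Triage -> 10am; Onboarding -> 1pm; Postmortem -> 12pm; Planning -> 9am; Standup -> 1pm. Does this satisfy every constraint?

Yes, all constraints hold

Roadmap and AllHands are combined into the same hour — holds.
OffsitePrep can't be earlier than 9am — holds.
The OffsitePrep can't start until after the Planning — holds.
Planning feeds into Triage, so it must come first — holds.
Standup is only available from 10am onward — holds.
Triage is restricted to the 9am to 12pm start slots, inclusive — holds.
Roadmap has to be in the 11am slot or an earlier one — holds.
Planning is restricted to the 9am to 12pm start slots, inclusive — holds.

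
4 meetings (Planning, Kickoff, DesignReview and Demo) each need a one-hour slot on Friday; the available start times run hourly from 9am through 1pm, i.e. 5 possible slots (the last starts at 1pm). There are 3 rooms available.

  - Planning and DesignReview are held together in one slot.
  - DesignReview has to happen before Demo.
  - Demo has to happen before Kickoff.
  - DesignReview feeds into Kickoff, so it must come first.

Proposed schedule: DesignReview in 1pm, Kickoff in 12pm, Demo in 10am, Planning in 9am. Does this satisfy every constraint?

No — it violates: Planning and DesignReview are held together in one slot

DesignReview has to happen before Demo — violated.
Demo has to happen before Kickoff — holds.
There are 3 rooms available — holds.
Planning and DesignReview are held together in one slot — violated.
DesignReview feeds into Kickoff, so it must come first — violated.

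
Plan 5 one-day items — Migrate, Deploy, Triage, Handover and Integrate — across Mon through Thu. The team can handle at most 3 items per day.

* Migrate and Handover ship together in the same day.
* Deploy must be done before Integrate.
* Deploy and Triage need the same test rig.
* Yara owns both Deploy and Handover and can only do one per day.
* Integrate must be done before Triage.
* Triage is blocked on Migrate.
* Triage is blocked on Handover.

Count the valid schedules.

7

Splitting on Migrate: it can be Mon (1), Tue (3), Wed (3). Listing each branch's schedules as (Deploy, Triage, Handover, Integrate):
Migrate=Mon: (Tue,Thu,Mon,Wed) — 1.
Migrate=Tue: (Mon,Wed,Tue,Tue) (Mon,Thu,Tue,Tue) (Mon,Thu,Tue,Wed) — 3.
Migrate=Wed: (Mon,Thu,Wed,Tue) (Mon,Thu,Wed,Wed) (Tue,Thu,Wed,Wed) — 3.
Summing: 1 + 3 + 3 = 7.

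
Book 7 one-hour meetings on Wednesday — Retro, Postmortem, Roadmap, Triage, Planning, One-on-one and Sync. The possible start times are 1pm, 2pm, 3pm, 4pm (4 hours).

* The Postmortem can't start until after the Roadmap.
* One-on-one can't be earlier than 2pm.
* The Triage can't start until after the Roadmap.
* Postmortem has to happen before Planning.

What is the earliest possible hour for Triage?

Precedence pushes Triage to at least 2pm.
Triage at 2pm is achievable: Roadmap -> 1pm, Sync -> 1pm, Postmortem -> 2pm, Triage -> 2pm, Planning -> 3pm, Retro -> 1pm, One-on-one -> 2pm.

2pm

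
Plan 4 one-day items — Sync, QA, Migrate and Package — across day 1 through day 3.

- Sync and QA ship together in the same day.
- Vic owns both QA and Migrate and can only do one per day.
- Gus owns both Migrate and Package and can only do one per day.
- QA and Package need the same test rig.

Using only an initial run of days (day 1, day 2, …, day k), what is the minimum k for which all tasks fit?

Check 2 days directly (anything shorter is at least as hard).
Could 2 days be enough, i.e. nothing placed later than day 2? No: Sync, Migrate and Package must all be in different days (Sync/Migrate can't share; Sync/Package can't share; Migrate/Package can't share), but only 2 days are available: 3 tasks can't fit in 2 distinct days.
So 2 days is not enough.
3 works (last occupied day: day 3): for example Migrate in day 2; QA in day 1; Package in day 3; Sync in day 1.

3 days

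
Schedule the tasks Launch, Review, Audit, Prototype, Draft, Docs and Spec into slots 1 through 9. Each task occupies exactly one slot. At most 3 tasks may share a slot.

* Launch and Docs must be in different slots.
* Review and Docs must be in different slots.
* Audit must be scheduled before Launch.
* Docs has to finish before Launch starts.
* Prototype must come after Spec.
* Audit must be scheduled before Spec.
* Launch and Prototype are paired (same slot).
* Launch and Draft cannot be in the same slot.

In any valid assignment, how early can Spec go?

Precedence pushes Spec to at least 2; downstream work caps Spec at 8.
Spec at 2 is achievable: Prototype in 3, Spec in 2, Launch in 3, Audit in 1, Docs in 1, Draft in 1, Review in 2.

2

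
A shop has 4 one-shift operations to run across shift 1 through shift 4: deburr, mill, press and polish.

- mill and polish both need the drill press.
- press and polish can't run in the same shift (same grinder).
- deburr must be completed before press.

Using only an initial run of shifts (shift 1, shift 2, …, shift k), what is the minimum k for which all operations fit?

2

The precedence chain requires at least 2 distinct shifts.
2 works (last occupied shift: shift 2): for example press in shift 2; polish in shift 1; mill in shift 2; deburr in shift 1.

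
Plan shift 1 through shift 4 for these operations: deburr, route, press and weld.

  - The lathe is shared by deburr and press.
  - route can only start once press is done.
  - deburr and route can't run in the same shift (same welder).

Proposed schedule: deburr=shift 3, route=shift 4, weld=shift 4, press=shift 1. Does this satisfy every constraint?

route can only start once press is done — holds.
deburr and route can't run in the same shift (same welder) — holds.
The lathe is shared by deburr and press — holds.

Yes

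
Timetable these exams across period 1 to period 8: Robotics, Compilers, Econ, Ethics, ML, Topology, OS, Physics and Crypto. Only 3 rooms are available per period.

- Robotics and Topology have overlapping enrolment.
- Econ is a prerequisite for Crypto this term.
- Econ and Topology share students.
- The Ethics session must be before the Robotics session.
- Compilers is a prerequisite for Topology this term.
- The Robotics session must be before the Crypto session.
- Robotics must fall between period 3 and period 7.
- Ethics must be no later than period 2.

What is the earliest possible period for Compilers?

period 1

Downstream work caps Compilers at period 7.
Compilers at period 1 is achievable: Physics -> period 3; Topology -> period 2; Econ -> period 1; Crypto -> period 4; Robotics -> period 3; OS -> period 2; Ethics -> period 1; ML -> period 2; Compilers -> period 1.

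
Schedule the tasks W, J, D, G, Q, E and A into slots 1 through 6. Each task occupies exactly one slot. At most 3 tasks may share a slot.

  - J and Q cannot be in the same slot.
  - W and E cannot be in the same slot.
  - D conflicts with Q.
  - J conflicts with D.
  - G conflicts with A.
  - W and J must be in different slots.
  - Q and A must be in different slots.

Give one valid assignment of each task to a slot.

J=2, Q=3, W=1, E=2, D=1, A=2, G=1

Checking: W(1) != E(2); J(2) != D(1); Q(3) != A(2); J(2) != Q(3); W(1) != J(2); D(1) != Q(3); G(1) != A(2); max 3 per slot (cap 3).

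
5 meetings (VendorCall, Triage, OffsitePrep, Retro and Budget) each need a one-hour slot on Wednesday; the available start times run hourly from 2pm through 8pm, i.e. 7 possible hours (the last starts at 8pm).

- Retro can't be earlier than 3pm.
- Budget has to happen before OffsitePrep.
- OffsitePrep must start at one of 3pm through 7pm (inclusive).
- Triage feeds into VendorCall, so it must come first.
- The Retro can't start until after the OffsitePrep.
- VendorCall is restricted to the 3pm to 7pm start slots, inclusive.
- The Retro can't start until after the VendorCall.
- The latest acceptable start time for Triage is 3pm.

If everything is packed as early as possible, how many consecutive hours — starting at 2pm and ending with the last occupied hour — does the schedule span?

The precedence chain requires at least 3 distinct hours.
3 works (last occupied hour: 4pm): for example OffsitePrep=3pm; Budget=2pm; Retro=4pm; Triage=2pm; VendorCall=3pm.

3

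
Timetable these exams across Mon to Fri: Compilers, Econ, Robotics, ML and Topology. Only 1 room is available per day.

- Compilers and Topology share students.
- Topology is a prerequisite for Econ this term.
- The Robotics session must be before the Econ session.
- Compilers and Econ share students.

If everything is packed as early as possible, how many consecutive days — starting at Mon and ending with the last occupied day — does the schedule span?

The precedence chain requires at least 2 distinct days.
With at most 1 per day and 5 exams, at least 5 days are needed.
5 works (last occupied day: Fri): for example Topology in Tue, Econ in Wed, Compilers in Thu, ML in Fri, Robotics in Mon.

5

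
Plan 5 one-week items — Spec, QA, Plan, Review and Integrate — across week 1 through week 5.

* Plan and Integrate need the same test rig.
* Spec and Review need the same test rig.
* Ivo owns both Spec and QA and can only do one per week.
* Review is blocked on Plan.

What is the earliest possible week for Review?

week 2

Precedence pushes Review to at least week 2.
Review at week 2 is achievable: Review=week 2; Integrate=week 2; Plan=week 1; QA=week 2; Spec=week 1.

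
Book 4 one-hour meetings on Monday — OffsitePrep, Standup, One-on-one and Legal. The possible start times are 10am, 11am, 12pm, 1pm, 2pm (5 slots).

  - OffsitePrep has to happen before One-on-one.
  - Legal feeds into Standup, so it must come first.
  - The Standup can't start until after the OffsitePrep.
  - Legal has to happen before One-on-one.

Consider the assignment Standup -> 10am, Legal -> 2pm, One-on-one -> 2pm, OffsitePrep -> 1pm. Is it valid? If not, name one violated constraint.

Invalid. Legal feeds into Standup, so it must come first.

Legal has to happen before One-on-one — violated.
Legal feeds into Standup, so it must come first — violated.
OffsitePrep has to happen before One-on-one — holds.
The Standup can't start until after the OffsitePrep — violated.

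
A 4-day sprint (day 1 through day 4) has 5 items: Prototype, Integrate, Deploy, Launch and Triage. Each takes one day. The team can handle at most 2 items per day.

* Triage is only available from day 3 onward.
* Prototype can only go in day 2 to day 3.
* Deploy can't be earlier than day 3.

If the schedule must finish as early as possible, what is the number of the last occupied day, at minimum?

With at most 2 per day and 5 work items, at least 3 days are needed.
Deploy can't be placed before day 3, so the schedule must run through at least day 3.
3 works (last occupied day: day 3): for example Prototype=day 2; Deploy=day 3; Launch=day 1; Triage=day 3; Integrate=day 1.

3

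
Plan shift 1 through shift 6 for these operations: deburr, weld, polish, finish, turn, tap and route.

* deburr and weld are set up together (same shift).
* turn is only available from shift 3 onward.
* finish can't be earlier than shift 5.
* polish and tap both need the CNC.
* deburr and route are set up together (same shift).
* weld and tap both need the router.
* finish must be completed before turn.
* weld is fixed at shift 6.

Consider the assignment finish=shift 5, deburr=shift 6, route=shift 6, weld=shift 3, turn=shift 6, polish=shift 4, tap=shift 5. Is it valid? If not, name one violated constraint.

polish and tap both need the CNC — holds.
finish can't be earlier than shift 5 — holds.
deburr and weld are set up together (same shift) — violated.
weld and tap both need the router — holds.
turn is only available from shift 3 onward — holds.
weld is fixed at shift 6 — violated.
finish must be completed before turn — holds.
deburr and route are set up together (same shift) — holds.

No — it violates: deburr and weld are set up together (same shift)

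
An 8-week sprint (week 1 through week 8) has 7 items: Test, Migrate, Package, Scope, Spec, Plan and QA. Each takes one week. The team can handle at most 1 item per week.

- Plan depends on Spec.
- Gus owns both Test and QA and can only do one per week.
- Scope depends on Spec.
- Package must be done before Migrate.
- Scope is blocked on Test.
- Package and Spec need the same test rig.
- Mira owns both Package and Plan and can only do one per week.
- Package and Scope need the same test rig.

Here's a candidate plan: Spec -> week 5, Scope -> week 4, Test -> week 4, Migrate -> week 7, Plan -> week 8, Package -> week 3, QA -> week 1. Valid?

Package must be done before Migrate — holds.
Package and Spec need the same test rig — holds.
Scope depends on Spec — violated.
Package and Scope need the same test rig — holds.
Plan depends on Spec — holds.
The team can handle at most 1 item per week — violated.
Scope is blocked on Test — violated.
Mira owns both Package and Plan and can only do one per week — holds.
Gus owns both Test and QA and can only do one per week — holds.

No. The team can handle at most 1 item per week is not satisfied.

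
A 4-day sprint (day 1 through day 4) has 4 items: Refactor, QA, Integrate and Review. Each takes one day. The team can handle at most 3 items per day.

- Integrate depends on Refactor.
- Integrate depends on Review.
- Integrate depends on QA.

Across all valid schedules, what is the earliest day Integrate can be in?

day 2

Precedence pushes Integrate to at least day 2.
Integrate at day 2 is achievable: QA=day 1; Review=day 1; Integrate=day 2; Refactor=day 1.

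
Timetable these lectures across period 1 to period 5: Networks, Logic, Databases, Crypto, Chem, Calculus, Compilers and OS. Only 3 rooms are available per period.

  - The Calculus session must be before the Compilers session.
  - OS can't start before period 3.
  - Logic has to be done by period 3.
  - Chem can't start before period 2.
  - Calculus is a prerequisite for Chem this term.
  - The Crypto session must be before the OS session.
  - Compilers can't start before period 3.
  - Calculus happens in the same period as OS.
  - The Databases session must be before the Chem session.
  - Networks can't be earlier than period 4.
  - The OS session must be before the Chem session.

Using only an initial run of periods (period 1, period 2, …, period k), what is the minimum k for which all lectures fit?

The precedence chain requires at least 3 distinct periods.
With at most 3 per period and 8 lectures, at least 3 periods are needed.
Networks can't be placed before period 4, so the schedule must run through at least period 4.
4 works (last occupied period: period 4): for example Compilers in period 4; Crypto in period 1; Calculus in period 3; Logic in period 1; Chem in period 4; OS in period 3; Networks in period 4; Databases in period 1.

4 periods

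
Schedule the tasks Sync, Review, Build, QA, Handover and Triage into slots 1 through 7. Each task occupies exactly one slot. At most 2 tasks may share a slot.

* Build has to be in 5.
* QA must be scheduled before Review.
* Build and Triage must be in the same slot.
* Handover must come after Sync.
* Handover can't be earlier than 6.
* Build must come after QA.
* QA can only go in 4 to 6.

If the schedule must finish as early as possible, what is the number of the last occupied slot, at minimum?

slot 6

The precedence chain requires at least 2 distinct slots.
With at most 2 per slot and 6 tasks, at least 3 slots are needed.
Handover can't be placed before 6, so the schedule must run through at least slot 6.
6 works (last occupied slot: 6): for example Build -> 5; Sync -> 1; Review -> 6; QA -> 4; Handover -> 6; Triage -> 5.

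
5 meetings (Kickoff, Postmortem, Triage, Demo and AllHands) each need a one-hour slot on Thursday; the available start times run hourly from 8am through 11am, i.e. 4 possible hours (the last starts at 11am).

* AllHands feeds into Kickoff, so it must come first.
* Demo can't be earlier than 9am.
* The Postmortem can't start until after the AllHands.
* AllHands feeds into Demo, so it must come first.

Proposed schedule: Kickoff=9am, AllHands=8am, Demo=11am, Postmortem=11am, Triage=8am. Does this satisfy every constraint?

Valid

Demo can't be earlier than 9am — holds.
AllHands feeds into Kickoff, so it must come first — holds.
The Postmortem can't start until after the AllHands — holds.
AllHands feeds into Demo, so it must come first — holds.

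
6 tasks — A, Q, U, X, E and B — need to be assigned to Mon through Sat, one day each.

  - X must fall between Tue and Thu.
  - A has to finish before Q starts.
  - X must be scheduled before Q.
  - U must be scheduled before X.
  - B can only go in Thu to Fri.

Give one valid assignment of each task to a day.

Q in Wed, A in Mon, X in Tue, E in Mon, B in Thu, U in Mon

Checking: U(Mon) before X(Tue); A(Mon) before Q(Wed); X(Tue) before Q(Wed); X=Tue in [Tue,Thu]; B=Thu in [Thu,Fri].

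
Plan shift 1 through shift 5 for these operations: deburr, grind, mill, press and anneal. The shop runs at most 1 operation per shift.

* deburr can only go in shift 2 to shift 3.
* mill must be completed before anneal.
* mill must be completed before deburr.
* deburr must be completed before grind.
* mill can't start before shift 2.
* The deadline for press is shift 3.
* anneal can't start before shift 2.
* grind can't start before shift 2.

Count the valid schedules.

Enumerating: grind -> shift 4; deburr -> shift 3; mill -> shift 2; anneal -> shift 5; press -> shift 1 | press in shift 1, mill in shift 2, anneal in shift 4, grind in shift 5, deburr in shift 3.

2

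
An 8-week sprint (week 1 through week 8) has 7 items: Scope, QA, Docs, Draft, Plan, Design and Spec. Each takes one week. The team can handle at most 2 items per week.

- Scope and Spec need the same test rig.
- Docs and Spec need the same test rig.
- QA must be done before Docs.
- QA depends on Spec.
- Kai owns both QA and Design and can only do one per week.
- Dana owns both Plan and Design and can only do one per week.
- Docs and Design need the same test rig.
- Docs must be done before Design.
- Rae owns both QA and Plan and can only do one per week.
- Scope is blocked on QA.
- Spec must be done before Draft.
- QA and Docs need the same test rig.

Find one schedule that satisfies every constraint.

Scope=week 3, QA=week 2, Draft=week 2, Design=week 4, Spec=week 1, Docs=week 3, Plan=week 1

Checking: Spec(week 1) before Draft(week 2); Docs(week 3) before Design(week 4); QA(week 2) before Scope(week 3); Spec(week 1) before QA(week 2); QA(week 2) before Docs(week 3); Docs(week 3) != Design(week 4); QA(week 2) != Plan(week 1); QA(week 2) != Docs(week 3); QA(week 2) != Design(week 4); Plan(week 1) != Design(week 4); Docs(week 3) != Spec(week 1); Scope(week 3) != Spec(week 1); max 2 per week (cap 2).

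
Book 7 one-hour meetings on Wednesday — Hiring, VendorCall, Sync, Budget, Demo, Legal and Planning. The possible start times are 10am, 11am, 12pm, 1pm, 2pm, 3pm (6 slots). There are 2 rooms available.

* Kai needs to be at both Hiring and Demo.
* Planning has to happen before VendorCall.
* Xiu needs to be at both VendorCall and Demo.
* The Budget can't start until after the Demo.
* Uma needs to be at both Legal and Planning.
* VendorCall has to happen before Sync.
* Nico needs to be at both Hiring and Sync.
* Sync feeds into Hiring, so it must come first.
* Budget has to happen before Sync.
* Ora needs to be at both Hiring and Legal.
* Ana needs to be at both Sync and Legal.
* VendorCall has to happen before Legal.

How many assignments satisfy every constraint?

44

Splitting on Hiring: it can be 1pm (2), 2pm (12), 3pm (30). Listing each branch's schedules as (VendorCall, Sync, Budget, Demo, Legal, Planning):
Hiring=1pm: (11am,12pm,11am,10am,2pm,10am) (11am,12pm,11am,10am,3pm,10am) — 2.
Hiring=2pm: (11am,12pm,11am,10am,1pm,10am) (11am,12pm,11am,10am,3pm,10am) (11am,1pm,11am,10am,12pm,10am) (11am,1pm,11am,10am,3pm,10am) (11am,1pm,12pm,10am,12pm,10am) (11am,1pm,12pm,10am,3pm,10am) (12pm,1pm,11am,10am,3pm,10am) (12pm,1pm,11am,10am,3pm,11am) (12pm,1pm,12pm,10am,3pm,10am) (12pm,1pm,12pm,10am,3pm,11am) (12pm,1pm,12pm,11am,3pm,10am) (12pm,1pm,12pm,11am,3pm,11am) — 12.
Hiring=3pm: (11am,12pm,11am,10am,1pm,10am) (11am,12pm,11am,10am,2pm,10am) (11am,1pm,11am,10am,12pm,10am) (11am,1pm,11am,10am,2pm,10am) (11am,1pm,12pm,10am,12pm,10am) (11am,1pm,12pm,10am,2pm,10am) (11am,2pm,11am,10am,12pm,10am) (11am,2pm,11am,10am,1pm,10am) (11am,2pm,12pm,10am,12pm,10am) (11am,2pm,12pm,10am,1pm,10am) (11am,2pm,1pm,10am,12pm,10am) (11am,2pm,1pm,10am,1pm,10am) (11am,2pm,1pm,12pm,12pm,10am) (11am,2pm,1pm,12pm,1pm,10am) (12pm,1pm,11am,10am,2pm,10am) (12pm,1pm,11am,10am,2pm,11am) (12pm,1pm,12pm,10am,2pm,10am) (12pm,1pm,12pm,10am,2pm,11am) (12pm,1pm,12pm,11am,2pm,10am) (12pm,1pm,12pm,11am,2pm,11am) (12pm,2pm,11am,10am,1pm,10am) (12pm,2pm,11am,10am,1pm,11am) (12pm,2pm,12pm,10am,1pm,10am) (12pm,2pm,12pm,10am,1pm,11am) (12pm,2pm,12pm,11am,1pm,10am) (12pm,2pm,12pm,11am,1pm,11am) (12pm,2pm,1pm,10am,1pm,10am) (12pm,2pm,1pm,10am,1pm,11am) (12pm,2pm,1pm,11am,1pm,10am) (12pm,2pm,1pm,11am,1pm,11am) — 30.
Summing: 2 + 12 + 30 = 44.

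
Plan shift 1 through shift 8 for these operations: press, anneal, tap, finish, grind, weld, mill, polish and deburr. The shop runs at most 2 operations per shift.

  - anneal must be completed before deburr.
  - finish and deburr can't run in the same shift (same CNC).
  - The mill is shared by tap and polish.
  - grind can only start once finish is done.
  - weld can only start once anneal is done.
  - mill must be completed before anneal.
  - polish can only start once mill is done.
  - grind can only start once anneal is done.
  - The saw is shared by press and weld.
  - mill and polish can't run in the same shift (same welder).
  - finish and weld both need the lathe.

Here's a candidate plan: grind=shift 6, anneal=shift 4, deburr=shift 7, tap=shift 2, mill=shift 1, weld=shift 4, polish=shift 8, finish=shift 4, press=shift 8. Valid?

polish can only start once mill is done — holds.
grind can only start once finish is done — holds.
The shop runs at most 2 operations per shift — violated.
The saw is shared by press and weld — holds.
mill must be completed before anneal — holds.
grind can only start once anneal is done — holds.
weld can only start once anneal is done — violated.
finish and deburr can't run in the same shift (same CNC) — holds.
finish and weld both need the lathe — violated.
The mill is shared by tap and polish — holds.
mill and polish can't run in the same shift (same welder) — holds.
anneal must be completed before deburr — holds.

No. finish and weld both need the lathe is not satisfied.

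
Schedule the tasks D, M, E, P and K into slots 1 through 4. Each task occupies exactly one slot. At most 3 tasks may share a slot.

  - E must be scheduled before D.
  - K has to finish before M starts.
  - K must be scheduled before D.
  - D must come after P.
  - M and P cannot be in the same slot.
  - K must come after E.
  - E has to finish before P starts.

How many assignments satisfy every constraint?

Splitting on D: it can be 3 (2), 4 (6). Listing each branch's schedules as (M, E, P, K):
D=3: (3,1,2,2) (4,1,2,2) — 2.
D=4: (3,1,2,2) (4,1,2,2) (4,1,2,3) (4,1,3,2) (4,1,3,3) (4,2,3,3) — 6.
Summing: 2 + 6 = 8.

8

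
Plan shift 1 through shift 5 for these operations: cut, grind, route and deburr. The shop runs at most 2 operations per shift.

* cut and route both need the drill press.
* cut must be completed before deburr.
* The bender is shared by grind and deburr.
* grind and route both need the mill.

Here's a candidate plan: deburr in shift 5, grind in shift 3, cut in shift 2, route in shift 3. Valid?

grind and route both need the mill — violated.
The bender is shared by grind and deburr — holds.
The shop runs at most 2 operations per shift — holds.
cut and route both need the drill press — holds.
cut must be completed before deburr — holds.

Invalid. grind and route both need the mill.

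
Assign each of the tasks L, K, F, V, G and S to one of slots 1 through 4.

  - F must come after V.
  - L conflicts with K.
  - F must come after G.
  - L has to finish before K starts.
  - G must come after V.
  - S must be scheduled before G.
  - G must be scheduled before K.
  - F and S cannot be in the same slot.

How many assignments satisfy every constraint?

22

Splitting on L: it can be 1 (8), 2 (8), 3 (6). Listing each branch's schedules as (K, F, V, G, S):
L=1: (3,3,1,2,1) (3,4,1,2,1) (4,3,1,2,1) (4,4,1,2,1) (4,4,1,3,1) (4,4,1,3,2) (4,4,2,3,1) (4,4,2,3,2) — 8.
L=2: (3,3,1,2,1) (3,4,1,2,1) (4,3,1,2,1) (4,4,1,2,1) (4,4,1,3,1) (4,4,1,3,2) (4,4,2,3,1) (4,4,2,3,2) — 8.
L=3: (4,3,1,2,1) (4,4,1,2,1) (4,4,1,3,1) (4,4,1,3,2) (4,4,2,3,1) (4,4,2,3,2) — 6.
Summing: 8 + 8 + 6 = 22.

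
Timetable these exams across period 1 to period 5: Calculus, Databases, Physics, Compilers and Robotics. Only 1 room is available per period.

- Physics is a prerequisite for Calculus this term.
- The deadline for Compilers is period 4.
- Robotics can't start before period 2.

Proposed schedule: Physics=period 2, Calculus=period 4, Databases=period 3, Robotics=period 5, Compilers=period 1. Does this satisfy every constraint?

Physics is a prerequisite for Calculus this term — holds.
Robotics can't start before period 2 — holds.
The deadline for Compilers is period 4 — holds.
Only 1 room is available per period — holds.

Yes, all constraints hold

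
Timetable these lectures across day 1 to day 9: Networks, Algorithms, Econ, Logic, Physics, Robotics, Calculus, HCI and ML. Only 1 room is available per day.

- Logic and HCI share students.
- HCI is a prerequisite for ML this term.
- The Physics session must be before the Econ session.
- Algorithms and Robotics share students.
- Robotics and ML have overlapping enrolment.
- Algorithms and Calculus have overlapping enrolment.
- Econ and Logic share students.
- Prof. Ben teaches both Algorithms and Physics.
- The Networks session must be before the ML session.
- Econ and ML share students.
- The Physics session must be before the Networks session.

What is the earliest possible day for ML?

Precedence pushes ML to at least day 3.
ML at day 4 is achievable: ML=day 4; Calculus=day 9; Physics=day 1; Econ=day 5; HCI=day 3; Networks=day 2; Algorithms=day 6; Logic=day 7; Robotics=day 8.
Nothing earlier works — the conflict and capacity constraints rule out every day before day 4.

day 4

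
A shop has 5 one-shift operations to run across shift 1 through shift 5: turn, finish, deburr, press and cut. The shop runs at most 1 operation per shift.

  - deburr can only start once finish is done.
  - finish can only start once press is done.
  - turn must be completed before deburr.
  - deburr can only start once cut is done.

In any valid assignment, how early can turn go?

Downstream work caps turn at shift 4.
turn at shift 1 is achievable: press in shift 2, finish in shift 3, deburr in shift 5, turn in shift 1, cut in shift 4.

shift 1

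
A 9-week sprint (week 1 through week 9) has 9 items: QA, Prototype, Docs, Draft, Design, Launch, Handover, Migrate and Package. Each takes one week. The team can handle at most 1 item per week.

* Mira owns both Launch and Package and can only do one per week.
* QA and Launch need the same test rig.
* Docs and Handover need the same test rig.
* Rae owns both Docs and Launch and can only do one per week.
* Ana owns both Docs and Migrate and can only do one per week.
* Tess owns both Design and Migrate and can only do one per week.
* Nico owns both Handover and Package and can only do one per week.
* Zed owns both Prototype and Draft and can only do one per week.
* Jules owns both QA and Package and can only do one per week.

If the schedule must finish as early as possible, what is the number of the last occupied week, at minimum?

9

With at most 1 per week and 9 tasks, at least 9 weeks are needed.
9 works (last occupied week: week 9): for example Launch in week 6; Design in week 5; Prototype in week 2; Draft in week 4; Migrate in week 8; Handover in week 7; Docs in week 3; QA in week 1; Package in week 9.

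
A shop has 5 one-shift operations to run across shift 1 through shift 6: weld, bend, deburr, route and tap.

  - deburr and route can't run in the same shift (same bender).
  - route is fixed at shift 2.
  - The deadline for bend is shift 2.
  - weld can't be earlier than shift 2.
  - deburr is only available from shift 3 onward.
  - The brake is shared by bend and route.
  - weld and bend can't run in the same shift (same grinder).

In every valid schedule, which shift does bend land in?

shift 1

bend's window is shift 1–shift 2.
route is fixed at shift 2, and bend can't share a shift with route.
So bend must be shift 1.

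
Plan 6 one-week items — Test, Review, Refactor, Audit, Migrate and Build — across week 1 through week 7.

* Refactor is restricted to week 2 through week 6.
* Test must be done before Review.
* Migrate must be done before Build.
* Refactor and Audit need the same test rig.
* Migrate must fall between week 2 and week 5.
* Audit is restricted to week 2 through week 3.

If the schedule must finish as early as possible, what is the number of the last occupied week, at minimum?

week 3

The precedence chain requires at least 2 distinct weeks.
Propagating the time windows through the other constraints, Build can't land before week 3, so the schedule must run through at least week 3.
3 works (last occupied week: week 3): for example Migrate=week 2, Refactor=week 2, Review=week 2, Build=week 3, Audit=week 3, Test=week 1.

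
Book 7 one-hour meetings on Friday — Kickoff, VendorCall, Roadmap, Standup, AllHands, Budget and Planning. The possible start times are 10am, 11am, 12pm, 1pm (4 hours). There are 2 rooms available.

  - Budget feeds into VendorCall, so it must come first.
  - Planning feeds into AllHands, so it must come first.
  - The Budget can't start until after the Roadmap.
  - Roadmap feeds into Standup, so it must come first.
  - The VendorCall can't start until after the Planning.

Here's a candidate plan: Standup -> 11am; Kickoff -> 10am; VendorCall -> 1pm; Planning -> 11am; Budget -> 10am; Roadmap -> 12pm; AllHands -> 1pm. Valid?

No. The Budget can't start until after the Roadmap is not satisfied.

Planning feeds into AllHands, so it must come first — holds.
Budget feeds into VendorCall, so it must come first — holds.
Roadmap feeds into Standup, so it must come first — violated.
The VendorCall can't start until after the Planning — holds.
The Budget can't start until after the Roadmap — violated.
There are 2 rooms available — holds.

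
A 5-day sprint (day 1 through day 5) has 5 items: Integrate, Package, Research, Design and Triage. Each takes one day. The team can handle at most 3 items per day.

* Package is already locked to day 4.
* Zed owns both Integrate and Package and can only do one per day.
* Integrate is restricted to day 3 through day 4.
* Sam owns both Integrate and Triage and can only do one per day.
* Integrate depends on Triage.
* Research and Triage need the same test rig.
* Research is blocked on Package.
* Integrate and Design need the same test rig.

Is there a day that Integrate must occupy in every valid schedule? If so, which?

Integrate's window is day 3–day 4.
Package is fixed at day 4, and Integrate can't share a day with Package.
So Integrate must be day 3.

day 3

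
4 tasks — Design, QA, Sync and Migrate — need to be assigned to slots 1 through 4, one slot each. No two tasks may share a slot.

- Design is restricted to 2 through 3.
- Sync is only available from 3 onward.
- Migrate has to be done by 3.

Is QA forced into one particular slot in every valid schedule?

QA can be 1 (e.g. QA=1; Sync=4; Migrate=3; Design=2) or 2 (e.g. Sync in 4, Migrate in 1, QA in 2, Design in 3).

No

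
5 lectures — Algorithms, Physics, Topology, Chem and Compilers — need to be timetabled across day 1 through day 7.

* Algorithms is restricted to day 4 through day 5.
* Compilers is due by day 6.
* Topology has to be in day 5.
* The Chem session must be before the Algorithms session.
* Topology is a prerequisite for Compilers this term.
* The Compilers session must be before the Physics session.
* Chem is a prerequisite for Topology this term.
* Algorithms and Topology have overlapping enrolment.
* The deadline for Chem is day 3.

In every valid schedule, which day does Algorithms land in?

day 4

Algorithms's window is day 4–day 5.
Topology is fixed at day 5, and Algorithms can't share a day with Topology.
So Algorithms must be day 4.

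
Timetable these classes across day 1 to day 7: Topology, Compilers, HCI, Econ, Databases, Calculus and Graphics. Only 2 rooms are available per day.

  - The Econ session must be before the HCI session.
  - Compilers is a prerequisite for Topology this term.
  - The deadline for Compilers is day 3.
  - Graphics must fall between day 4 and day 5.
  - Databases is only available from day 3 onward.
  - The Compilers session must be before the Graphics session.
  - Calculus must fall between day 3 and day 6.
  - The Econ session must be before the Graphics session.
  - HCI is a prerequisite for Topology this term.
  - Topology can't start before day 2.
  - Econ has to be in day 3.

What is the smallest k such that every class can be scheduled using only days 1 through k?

The precedence chain requires at least 3 distinct days.
With at most 2 per day and 7 classes, at least 4 days are needed.
Propagating the time windows through the other constraints, Topology can't land before day 5, so the schedule must run through at least day 5.
5 works (last occupied day: day 5): for example Databases -> day 3; Graphics -> day 4; Compilers -> day 1; Econ -> day 3; HCI -> day 4; Topology -> day 5; Calculus -> day 5.

5 days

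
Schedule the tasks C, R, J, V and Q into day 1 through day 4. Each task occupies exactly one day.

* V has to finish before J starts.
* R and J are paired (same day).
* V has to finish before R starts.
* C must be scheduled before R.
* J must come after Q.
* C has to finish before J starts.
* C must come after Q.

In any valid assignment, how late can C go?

day 3

Precedence pushes C to at least day 2; downstream work caps C at day 3.
C at day 3 is achievable: C -> day 3, J -> day 4, V -> day 1, R -> day 4, Q -> day 1.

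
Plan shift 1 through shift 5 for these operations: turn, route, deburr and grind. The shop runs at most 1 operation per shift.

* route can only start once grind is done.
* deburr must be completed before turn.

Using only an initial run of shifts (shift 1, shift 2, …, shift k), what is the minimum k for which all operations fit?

4 shifts

The precedence chain requires at least 2 distinct shifts.
With at most 1 per shift and 4 operations, at least 4 shifts are needed.
4 works (last occupied shift: shift 4): for example deburr=shift 1, turn=shift 2, route=shift 4, grind=shift 3.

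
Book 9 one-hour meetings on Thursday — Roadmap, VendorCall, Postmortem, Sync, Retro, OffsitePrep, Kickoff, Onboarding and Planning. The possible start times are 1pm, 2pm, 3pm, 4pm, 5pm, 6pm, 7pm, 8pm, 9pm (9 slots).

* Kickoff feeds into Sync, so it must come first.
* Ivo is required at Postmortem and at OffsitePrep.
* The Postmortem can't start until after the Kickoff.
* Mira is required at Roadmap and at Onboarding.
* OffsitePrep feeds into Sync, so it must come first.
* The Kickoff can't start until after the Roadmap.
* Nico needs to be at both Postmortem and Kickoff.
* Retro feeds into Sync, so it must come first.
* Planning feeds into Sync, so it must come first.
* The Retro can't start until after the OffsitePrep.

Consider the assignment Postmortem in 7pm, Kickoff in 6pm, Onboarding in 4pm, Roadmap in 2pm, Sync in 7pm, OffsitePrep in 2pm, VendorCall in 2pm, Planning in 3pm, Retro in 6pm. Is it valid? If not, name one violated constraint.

Yes

Nico needs to be at both Postmortem and Kickoff — holds.
Kickoff feeds into Sync, so it must come first — holds.
Mira is required at Roadmap and at Onboarding — holds.
The Postmortem can't start until after the Kickoff — holds.
Retro feeds into Sync, so it must come first — holds.
Planning feeds into Sync, so it must come first — holds.
Ivo is required at Postmortem and at OffsitePrep — holds.
The Retro can't start until after the OffsitePrep — holds.
The Kickoff can't start until after the Roadmap — holds.
OffsitePrep feeds into Sync, so it must come first — holds.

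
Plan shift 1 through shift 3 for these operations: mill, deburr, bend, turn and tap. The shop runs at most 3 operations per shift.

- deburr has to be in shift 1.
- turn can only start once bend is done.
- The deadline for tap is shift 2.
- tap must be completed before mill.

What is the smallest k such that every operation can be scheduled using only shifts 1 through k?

2 shifts

The precedence chain requires at least 2 distinct shifts.
With at most 3 per shift and 5 operations, at least 2 shifts are needed.
2 works (last occupied shift: shift 2): for example turn -> shift 2; mill -> shift 2; tap -> shift 1; bend -> shift 1; deburr -> shift 1.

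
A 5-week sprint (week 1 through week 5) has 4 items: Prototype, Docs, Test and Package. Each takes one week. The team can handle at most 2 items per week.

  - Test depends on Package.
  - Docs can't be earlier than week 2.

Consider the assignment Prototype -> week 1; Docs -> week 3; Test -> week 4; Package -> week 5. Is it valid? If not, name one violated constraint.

No — it violates: Test depends on Package

Docs can't be earlier than week 2 — holds.
The team can handle at most 2 items per week — holds.
Test depends on Package — violated.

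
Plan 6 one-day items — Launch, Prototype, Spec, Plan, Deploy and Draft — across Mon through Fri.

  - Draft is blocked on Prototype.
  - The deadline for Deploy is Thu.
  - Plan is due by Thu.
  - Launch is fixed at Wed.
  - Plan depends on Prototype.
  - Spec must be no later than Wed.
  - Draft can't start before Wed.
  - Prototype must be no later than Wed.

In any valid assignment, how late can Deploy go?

Thu

Deploy's own window allows nothing later than Thu.
Deploy at Thu is achievable: Spec=Mon; Launch=Wed; Prototype=Mon; Draft=Wed; Deploy=Thu; Plan=Tue.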